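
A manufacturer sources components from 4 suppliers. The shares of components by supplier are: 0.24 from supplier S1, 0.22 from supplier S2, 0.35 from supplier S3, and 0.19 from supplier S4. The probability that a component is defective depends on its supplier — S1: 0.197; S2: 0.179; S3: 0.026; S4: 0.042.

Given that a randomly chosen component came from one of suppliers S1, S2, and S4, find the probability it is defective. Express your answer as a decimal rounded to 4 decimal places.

P(D|S) ≈ 0.1456

Let S = {S1, S2, S4}.
P(S) = 0.24 + 0.22 + 0.19 = 0.65.
P(D ∩ S) = 0.197·0.24 + 0.179·0.22 + 0.042·0.19 = 0.04728 + 0.03938 + 0.00798 = 0.09464.
P(D | S) = 0.09464 / 0.65 = 0.145600…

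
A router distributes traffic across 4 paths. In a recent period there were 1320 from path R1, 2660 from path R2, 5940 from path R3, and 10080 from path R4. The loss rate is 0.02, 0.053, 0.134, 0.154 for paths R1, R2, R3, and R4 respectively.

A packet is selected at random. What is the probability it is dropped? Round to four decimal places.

Total: 1320 + 2660 + 5940 + 10080 = 20000.
P(R1) = 1320/20000 = 0.066. P(R2) = 2660/20000 = 0.133. P(R3) = 5940/20000 = 0.297. P(R4) = 10080/20000 = 0.504.
P(L) = P(L|R1)·P(R1) + P(L|R2)·P(R2) + P(L|R3)·P(R3) + P(L|R4)·P(R4)
      = 0.02·0.066 + 0.053·0.133 + 0.134·0.297 + 0.154·0.504
      = 0.00132 + 0.007049 + 0.039798 + 0.077616 = 0.125783

0.1258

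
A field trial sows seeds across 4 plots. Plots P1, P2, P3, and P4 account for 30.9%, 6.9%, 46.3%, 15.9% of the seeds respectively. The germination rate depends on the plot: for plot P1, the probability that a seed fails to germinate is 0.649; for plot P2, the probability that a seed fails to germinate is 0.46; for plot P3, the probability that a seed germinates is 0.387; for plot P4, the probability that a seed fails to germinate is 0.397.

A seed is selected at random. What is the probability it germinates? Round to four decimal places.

P(G|P1) = 1 − 0.649 = 0.351.
P(G|P2) = 1 − 0.46 = 0.54.
P(G|P4) = 1 − 0.397 = 0.603.
P(G) = P(G|P1)·P(P1) + P(G|P2)·P(P2) + P(G|P3)·P(P3) + P(G|P4)·P(P4)
      = 0.351·0.309 + 0.54·0.069 + 0.387·0.463 + 0.603·0.159
      = 0.108459 + 0.03726 + 0.179181 + 0.095877 = 0.420777

0.4208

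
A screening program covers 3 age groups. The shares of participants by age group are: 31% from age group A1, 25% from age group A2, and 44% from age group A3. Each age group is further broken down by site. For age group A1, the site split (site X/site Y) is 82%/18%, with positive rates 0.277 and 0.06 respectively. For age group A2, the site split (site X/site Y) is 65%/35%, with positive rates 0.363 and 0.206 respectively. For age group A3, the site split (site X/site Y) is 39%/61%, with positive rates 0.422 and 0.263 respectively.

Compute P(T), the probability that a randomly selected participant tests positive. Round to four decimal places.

P(T) ≈ 0.2938

P(T|A1) = 0.82·0.277 + 0.18·0.06 = 0.22714 + 0.0108 = 0.23794
P(T|A2) = 0.65·0.363 + 0.35·0.206 = 0.23595 + 0.0721 = 0.30805
P(T|A3) = 0.39·0.422 + 0.61·0.263 = 0.16458 + 0.16043 = 0.32501
By total probability over the outer partition,
P(T) = 0.31·0.23794 + 0.25·0.30805 + 0.44·0.32501
      = 0.0737614 + 0.0770125 + 0.1430044 = 0.2937783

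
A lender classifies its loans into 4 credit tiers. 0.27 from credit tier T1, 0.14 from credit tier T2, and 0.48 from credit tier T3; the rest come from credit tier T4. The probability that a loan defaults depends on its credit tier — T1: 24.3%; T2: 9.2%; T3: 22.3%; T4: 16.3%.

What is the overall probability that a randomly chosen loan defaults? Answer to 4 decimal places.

P(T4) = 1 − (0.27 + 0.14 + 0.48) = 0.11.
P(D) = P(D|T1)·P(T1) + P(D|T2)·P(T2) + P(D|T3)·P(T3) + P(D|T4)·P(T4)
      = 0.243·0.27 + 0.092·0.14 + 0.223·0.48 + 0.163·0.11
      = 0.06561 + 0.01288 + 0.10704 + 0.01793 = 0.20346

P(D) ≈ 0.2035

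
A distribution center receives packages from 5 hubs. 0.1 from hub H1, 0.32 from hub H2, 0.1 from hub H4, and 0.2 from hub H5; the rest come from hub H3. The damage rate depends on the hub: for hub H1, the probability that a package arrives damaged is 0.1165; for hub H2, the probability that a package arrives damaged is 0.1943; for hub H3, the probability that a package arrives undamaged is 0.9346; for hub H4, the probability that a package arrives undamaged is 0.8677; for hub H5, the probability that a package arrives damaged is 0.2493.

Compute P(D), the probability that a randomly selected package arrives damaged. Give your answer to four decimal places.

P(D) ≈ 0.1552

P(H3) = 1 − (0.1 + 0.32 + 0.1 + 0.2) = 0.28.
P(D|H3) = 1 − 0.9346 = 0.0654.
P(D|H4) = 1 − 0.8677 = 0.1323.
Summing over the partition,
P(D) = P(D|H1)·P(H1) + P(D|H2)·P(H2) + P(D|H3)·P(H3) + P(D|H4)·P(H4) + P(D|H5)·P(H5)
      = 0.1165·0.1 + 0.1943·0.32 + 0.0654·0.28 + 0.1323·0.1 + 0.2493·0.2
      = 0.01165 + 0.062176 + 0.018312 + 0.01323 + 0.04986 = 0.155228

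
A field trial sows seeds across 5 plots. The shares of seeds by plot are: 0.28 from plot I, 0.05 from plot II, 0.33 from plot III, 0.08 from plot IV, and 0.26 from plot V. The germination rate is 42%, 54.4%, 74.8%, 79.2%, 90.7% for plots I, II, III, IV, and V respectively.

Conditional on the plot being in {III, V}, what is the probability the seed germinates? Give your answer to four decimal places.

P(G|S) ≈ 0.8181

Let S = {III, V}.
P(S) = 0.33 + 0.26 = 0.59.
P(G ∩ S) = 0.748·0.33 + 0.907·0.26 = 0.24684 + 0.23582 = 0.48266.
P(G | S) = 0.48266 / 0.59 = 0.818068…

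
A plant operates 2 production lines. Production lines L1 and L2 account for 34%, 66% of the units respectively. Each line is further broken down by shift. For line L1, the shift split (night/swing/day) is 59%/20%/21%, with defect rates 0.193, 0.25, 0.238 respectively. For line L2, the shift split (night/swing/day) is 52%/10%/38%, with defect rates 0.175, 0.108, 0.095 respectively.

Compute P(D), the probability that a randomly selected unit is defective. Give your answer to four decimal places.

P(D) ≈ 0.1637

P(D|L1) = 0.59·0.193 + 0.2·0.25 + 0.21·0.238 = 0.11387 + 0.05 + 0.04998 = 0.21385
P(D|L2) = 0.52·0.175 + 0.1·0.108 + 0.38·0.095 = 0.091 + 0.0108 + 0.0361 = 0.1379
Then overall,
P(D) = 0.34·0.21385 + 0.66·0.1379
      = 0.072709 + 0.091014 = 0.163723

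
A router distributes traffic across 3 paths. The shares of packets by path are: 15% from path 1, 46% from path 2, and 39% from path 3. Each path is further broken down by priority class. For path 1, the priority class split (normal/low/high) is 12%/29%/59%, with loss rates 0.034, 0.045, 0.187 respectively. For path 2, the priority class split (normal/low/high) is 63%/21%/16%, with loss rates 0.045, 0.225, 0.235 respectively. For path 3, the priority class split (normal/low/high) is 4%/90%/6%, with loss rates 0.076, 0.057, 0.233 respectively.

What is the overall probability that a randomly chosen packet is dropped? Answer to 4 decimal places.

P(L|1) = 0.12·0.034 + 0.29·0.045 + 0.59·0.187 = 0.00408 + 0.01305 + 0.11033 = 0.12746
P(L|2) = 0.63·0.045 + 0.21·0.225 + 0.16·0.235 = 0.02835 + 0.04725 + 0.0376 = 0.1132
P(L|3) = 0.04·0.076 + 0.9·0.057 + 0.06·0.233 = 0.00304 + 0.0513 + 0.01398 = 0.06832
Then overall,
P(L) = 0.15·0.12746 + 0.46·0.1132 + 0.39·0.06832
      = 0.019119 + 0.052072 + 0.0266448 = 0.0978358

P(L) ≈ 0.0978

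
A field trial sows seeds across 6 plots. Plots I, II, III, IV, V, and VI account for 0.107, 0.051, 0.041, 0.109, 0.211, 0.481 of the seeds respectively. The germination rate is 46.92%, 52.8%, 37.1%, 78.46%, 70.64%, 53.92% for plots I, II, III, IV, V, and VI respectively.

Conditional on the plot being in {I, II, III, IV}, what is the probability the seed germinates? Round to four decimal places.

P(G|S) ≈ 0.5775

Let S = {I, II, III, IV}.
P(S) = 0.107 + 0.051 + 0.041 + 0.109 = 0.308.
P(G ∩ S) = 0.4692·0.107 + 0.528·0.051 + 0.371·0.041 + 0.7846·0.109 = 0.0502044 + 0.026928 + 0.015211 + 0.0855214 = 0.1778648.
P(G | S) = 0.1778648 / 0.308 = 0.577483…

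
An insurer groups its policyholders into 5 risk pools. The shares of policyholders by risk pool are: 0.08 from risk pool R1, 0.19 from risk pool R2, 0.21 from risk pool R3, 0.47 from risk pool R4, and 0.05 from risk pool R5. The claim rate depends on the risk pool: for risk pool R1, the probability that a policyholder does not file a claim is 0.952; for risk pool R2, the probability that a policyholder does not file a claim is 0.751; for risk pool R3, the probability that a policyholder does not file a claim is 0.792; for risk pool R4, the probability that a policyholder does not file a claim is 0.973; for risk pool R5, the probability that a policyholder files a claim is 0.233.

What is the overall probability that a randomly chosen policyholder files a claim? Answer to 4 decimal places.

P(C) ≈ 0.1192

P(C|R1) = 1 − 0.952 = 0.048.
P(C|R2) = 1 − 0.751 = 0.249.
P(C|R3) = 1 − 0.792 = 0.208.
P(C|R4) = 1 − 0.973 = 0.027.
By the law of total probability,
P(C) = P(C|R1)·P(R1) + P(C|R2)·P(R2) + P(C|R3)·P(R3) + P(C|R4)·P(R4) + P(C|R5)·P(R5)
      = 0.048·0.08 + 0.249·0.19 + 0.208·0.21 + 0.027·0.47 + 0.233·0.05
      = 0.00384 + 0.04731 + 0.04368 + 0.01269 + 0.01165 = 0.11917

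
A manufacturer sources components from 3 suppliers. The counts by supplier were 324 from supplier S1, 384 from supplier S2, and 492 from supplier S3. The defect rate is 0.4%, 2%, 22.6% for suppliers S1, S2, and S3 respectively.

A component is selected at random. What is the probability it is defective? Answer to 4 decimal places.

P(D) ≈ 0.1001

Total: 324 + 384 + 492 = 1200.
P(S1) = 324/1200 = 0.27. P(S2) = 384/1200 = 0.32. P(S3) = 492/1200 = 0.41.
Summing over the partition,
P(D) = P(D|S1)·P(S1) + P(D|S2)·P(S2) + P(D|S3)·P(S3)
      = 0.004·0.27 + 0.02·0.32 + 0.226·0.41
      = 0.00108 + 0.0064 + 0.09266 = 0.10014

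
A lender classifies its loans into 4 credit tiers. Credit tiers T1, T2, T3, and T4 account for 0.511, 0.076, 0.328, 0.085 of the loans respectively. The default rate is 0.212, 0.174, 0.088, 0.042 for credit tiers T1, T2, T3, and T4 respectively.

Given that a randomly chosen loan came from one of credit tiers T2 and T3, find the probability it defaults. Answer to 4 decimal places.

Let S = {T2, T3}.
P(S) = 0.076 + 0.328 = 0.404.
P(D ∩ S) = 0.174·0.076 + 0.088·0.328 = 0.013224 + 0.028864 = 0.042088.
P(D | S) = 0.042088 / 0.404 = 0.104178…

0.1042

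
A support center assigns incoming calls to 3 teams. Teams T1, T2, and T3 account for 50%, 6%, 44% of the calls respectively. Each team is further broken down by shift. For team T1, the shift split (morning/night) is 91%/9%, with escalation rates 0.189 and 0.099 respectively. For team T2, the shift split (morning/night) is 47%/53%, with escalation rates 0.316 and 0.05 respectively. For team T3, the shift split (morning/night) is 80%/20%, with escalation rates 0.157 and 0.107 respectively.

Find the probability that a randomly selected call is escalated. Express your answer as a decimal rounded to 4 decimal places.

P(E|T1) = 0.91·0.189 + 0.09·0.099 = 0.17199 + 0.00891 = 0.1809
P(E|T2) = 0.47·0.316 + 0.53·0.05 = 0.14852 + 0.0265 = 0.17502
P(E|T3) = 0.8·0.157 + 0.2·0.107 = 0.1256 + 0.0214 = 0.147
By total probability over the outer partition,
P(E) = 0.5·0.1809 + 0.06·0.17502 + 0.44·0.147
      = 0.09045 + 0.0105012 + 0.06468 = 0.1656312

0.1656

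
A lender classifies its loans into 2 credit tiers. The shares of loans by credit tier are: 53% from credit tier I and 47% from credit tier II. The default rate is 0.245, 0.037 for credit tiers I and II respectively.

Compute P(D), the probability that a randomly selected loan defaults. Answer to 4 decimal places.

By the law of total probability,
P(D) = P(D|I)·P(I) + P(D|II)·P(II)
      = 0.245·0.53 + 0.037·0.47
      = 0.12985 + 0.01739 = 0.14724

0.1472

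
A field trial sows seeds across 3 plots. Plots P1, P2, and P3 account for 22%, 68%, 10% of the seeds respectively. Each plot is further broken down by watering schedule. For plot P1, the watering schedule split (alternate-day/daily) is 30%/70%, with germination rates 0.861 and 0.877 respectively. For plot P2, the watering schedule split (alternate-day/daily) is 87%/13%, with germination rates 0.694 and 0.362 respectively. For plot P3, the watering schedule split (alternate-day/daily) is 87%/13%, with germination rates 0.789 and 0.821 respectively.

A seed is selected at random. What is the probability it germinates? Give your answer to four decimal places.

0.7138

P(G|P1) = 0.3·0.861 + 0.7·0.877 = 0.2583 + 0.6139 = 0.8722
P(G|P2) = 0.87·0.694 + 0.13·0.362 = 0.60378 + 0.04706 = 0.65084
P(G|P3) = 0.87·0.789 + 0.13·0.821 = 0.68643 + 0.10673 = 0.79316
Then overall,
P(G) = 0.22·0.8722 + 0.68·0.65084 + 0.1·0.79316
      = 0.191884 + 0.4425712 + 0.079316 = 0.7137712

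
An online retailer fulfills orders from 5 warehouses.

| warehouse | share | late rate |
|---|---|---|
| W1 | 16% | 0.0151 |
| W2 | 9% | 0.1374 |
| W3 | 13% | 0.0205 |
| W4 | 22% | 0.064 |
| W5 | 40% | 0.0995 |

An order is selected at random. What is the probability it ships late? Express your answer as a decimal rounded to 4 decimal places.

0.0713

P(L) = P(L|W1)·P(W1) + P(L|W2)·P(W2) + P(L|W3)·P(W3) + P(L|W4)·P(W4) + P(L|W5)·P(W5)
      = 0.0151·0.16 + 0.1374·0.09 + 0.0205·0.13 + 0.064·0.22 + 0.0995·0.4
      = 0.002416 + 0.012366 + 0.002665 + 0.01408 + 0.0398 = 0.071327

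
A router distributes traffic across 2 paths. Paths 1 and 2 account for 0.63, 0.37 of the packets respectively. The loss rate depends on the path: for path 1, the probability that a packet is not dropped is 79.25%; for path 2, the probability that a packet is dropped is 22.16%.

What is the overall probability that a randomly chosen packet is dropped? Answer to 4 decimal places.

P(L) ≈ 0.2127

P(L|1) = 1 − 0.7925 = 0.2075.
P(L) = P(L|1)·P(1) + P(L|2)·P(2)
      = 0.2075·0.63 + 0.2216·0.37
      = 0.130725 + 0.081992 = 0.212717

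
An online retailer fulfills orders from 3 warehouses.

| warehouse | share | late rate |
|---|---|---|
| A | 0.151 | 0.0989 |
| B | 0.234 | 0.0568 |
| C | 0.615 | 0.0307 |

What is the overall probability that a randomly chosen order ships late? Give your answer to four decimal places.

P(L) = P(L|A)·P(A) + P(L|B)·P(B) + P(L|C)·P(C)
      = 0.0989·0.151 + 0.0568·0.234 + 0.0307·0.615
      = 0.0149339 + 0.0132912 + 0.0188805 = 0.0471056

0.0471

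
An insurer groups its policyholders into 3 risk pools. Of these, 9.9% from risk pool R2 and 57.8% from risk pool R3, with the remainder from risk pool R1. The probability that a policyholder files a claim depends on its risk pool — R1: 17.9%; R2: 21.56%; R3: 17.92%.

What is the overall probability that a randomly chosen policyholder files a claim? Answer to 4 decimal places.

0.1827

P(R1) = 1 − (0.099 + 0.578) = 0.323.
P(C) = P(C|R1)·P(R1) + P(C|R2)·P(R2) + P(C|R3)·P(R3)
      = 0.179·0.323 + 0.2156·0.099 + 0.1792·0.578
      = 0.057817 + 0.0213444 + 0.1035776 = 0.182739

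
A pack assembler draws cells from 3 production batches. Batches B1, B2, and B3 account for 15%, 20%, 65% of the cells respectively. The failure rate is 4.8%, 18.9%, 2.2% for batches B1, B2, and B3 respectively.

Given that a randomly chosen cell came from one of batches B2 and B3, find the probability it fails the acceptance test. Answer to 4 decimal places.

Let S = {B2, B3}.
P(S) = 0.2 + 0.65 = 0.85.
P(F ∩ S) = 0.189·0.2 + 0.022·0.65 = 0.0378 + 0.0143 = 0.0521.
P(F | S) = 0.0521 / 0.85 = 0.061294…

P(F|S) ≈ 0.0613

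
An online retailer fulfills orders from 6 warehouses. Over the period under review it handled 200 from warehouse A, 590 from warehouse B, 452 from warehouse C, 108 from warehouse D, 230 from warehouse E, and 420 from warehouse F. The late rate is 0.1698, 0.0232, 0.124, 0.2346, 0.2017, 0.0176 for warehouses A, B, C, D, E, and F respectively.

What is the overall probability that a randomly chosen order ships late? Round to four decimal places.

Total: 200 + 590 + 452 + 108 + 230 + 420 = 2000.
P(A) = 200/2000 = 0.1. P(B) = 590/2000 = 0.295. P(C) = 452/2000 = 0.226. P(D) = 108/2000 = 0.054. P(E) = 230/2000 = 0.115. P(F) = 420/2000 = 0.21.
P(L) = P(L|A)·P(A) + P(L|B)·P(B) + P(L|C)·P(C) + P(L|D)·P(D) + P(L|E)·P(E) + P(L|F)·P(F)
      = 0.1698·0.1 + 0.0232·0.295 + 0.124·0.226 + 0.2346·0.054 + 0.2017·0.115 + 0.0176·0.21
      = 0.01698 + 0.006844 + 0.028024 + 0.0126684 + 0.0231955 + 0.003696 = 0.0914079

P(L) ≈ 0.0914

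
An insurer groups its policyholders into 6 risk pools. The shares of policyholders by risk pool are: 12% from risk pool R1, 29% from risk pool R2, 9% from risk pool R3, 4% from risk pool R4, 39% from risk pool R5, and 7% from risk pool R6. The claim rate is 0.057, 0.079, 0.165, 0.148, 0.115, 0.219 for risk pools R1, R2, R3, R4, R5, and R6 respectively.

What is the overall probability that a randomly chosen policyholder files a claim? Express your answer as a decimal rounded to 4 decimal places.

By the law of total probability,
P(C) = P(C|R1)·P(R1) + P(C|R2)·P(R2) + P(C|R3)·P(R3) + P(C|R4)·P(R4) + P(C|R5)·P(R5) + P(C|R6)·P(R6)
      = 0.057·0.12 + 0.079·0.29 + 0.165·0.09 + 0.148·0.04 + 0.115·0.39 + 0.219·0.07
      = 0.00684 + 0.02291 + 0.01485 + 0.00592 + 0.04485 + 0.01533 = 0.1107

0.1107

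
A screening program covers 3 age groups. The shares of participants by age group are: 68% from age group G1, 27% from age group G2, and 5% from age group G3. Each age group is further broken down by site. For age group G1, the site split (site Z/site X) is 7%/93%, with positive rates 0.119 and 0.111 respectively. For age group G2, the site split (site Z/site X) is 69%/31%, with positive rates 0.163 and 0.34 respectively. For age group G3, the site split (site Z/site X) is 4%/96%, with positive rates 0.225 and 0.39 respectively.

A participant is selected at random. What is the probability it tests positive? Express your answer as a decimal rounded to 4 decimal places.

P(T|G1) = 0.07·0.119 + 0.93·0.111 = 0.00833 + 0.10323 = 0.11156
P(T|G2) = 0.69·0.163 + 0.31·0.34 = 0.11247 + 0.1054 = 0.21787
P(T|G3) = 0.04·0.225 + 0.96·0.39 = 0.009 + 0.3744 = 0.3834
Then overall,
P(T) = 0.68·0.11156 + 0.27·0.21787 + 0.05·0.3834
      = 0.0758608 + 0.0588249 + 0.01917 = 0.1538557

0.1539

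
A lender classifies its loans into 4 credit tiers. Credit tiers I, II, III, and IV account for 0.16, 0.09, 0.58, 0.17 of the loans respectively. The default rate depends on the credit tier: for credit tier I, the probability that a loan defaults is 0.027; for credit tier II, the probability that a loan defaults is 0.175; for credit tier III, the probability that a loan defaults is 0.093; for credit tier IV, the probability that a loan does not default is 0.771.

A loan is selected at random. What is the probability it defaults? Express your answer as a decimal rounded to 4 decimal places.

P(D) ≈ 0.1129

P(D|IV) = 1 − 0.771 = 0.229.
Summing over the partition,
P(D) = P(D|I)·P(I) + P(D|II)·P(II) + P(D|III)·P(III) + P(D|IV)·P(IV)
      = 0.027·0.16 + 0.175·0.09 + 0.093·0.58 + 0.229·0.17
      = 0.00432 + 0.01575 + 0.05394 + 0.03893 = 0.11294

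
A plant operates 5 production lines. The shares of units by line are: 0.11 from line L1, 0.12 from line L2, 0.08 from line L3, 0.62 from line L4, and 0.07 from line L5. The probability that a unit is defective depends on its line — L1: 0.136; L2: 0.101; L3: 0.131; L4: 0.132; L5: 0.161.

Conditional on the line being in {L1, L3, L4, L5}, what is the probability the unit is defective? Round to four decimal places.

P(D|S) ≈ 0.1347

Let S = {L1, L3, L4, L5}.
P(S) = 0.11 + 0.08 + 0.62 + 0.07 = 0.88.
P(D ∩ S) = 0.136·0.11 + 0.131·0.08 + 0.132·0.62 + 0.161·0.07 = 0.01496 + 0.01048 + 0.08184 + 0.01127 = 0.11855.
P(D | S) = 0.11855 / 0.88 = 0.134716…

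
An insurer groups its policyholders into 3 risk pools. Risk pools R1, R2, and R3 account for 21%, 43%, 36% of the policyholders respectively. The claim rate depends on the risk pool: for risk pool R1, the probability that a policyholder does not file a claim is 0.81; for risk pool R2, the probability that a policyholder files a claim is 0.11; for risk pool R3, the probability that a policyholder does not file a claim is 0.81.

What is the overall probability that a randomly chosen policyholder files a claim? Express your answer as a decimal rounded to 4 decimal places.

P(C) ≈ 0.1556

P(C|R1) = 1 − 0.81 = 0.19.
P(C|R3) = 1 − 0.81 = 0.19.
Summing over the partition,
P(C) = P(C|R1)·P(R1) + P(C|R2)·P(R2) + P(C|R3)·P(R3)
      = 0.19·0.21 + 0.11·0.43 + 0.19·0.36
      = 0.0399 + 0.0473 + 0.0684 = 0.1556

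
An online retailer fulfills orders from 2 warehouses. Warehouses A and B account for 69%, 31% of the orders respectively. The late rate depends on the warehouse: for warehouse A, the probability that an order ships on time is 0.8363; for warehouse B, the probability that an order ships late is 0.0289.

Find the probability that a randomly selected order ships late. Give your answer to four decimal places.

0.1219

P(L|A) = 1 − 0.8363 = 0.1637.
P(L) = P(L|A)·P(A) + P(L|B)·P(B)
      = 0.1637·0.69 + 0.0289·0.31
      = 0.112953 + 0.008959 = 0.121912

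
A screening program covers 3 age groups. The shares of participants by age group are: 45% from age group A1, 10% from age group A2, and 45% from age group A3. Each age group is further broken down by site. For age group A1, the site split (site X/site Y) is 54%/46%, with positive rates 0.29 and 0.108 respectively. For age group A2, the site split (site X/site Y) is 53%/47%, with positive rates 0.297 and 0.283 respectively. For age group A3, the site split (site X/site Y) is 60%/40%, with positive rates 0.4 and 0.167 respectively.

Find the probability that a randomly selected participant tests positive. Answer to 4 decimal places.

P(T|A1) = 0.54·0.29 + 0.46·0.108 = 0.1566 + 0.04968 = 0.20628
P(T|A2) = 0.53·0.297 + 0.47·0.283 = 0.15741 + 0.13301 = 0.29042
P(T|A3) = 0.6·0.4 + 0.4·0.167 = 0.24 + 0.0668 = 0.3068
By total probability over the outer partition,
P(T) = 0.45·0.20628 + 0.1·0.29042 + 0.45·0.3068
      = 0.092826 + 0.029042 + 0.13806 = 0.259928

P(T) ≈ 0.2599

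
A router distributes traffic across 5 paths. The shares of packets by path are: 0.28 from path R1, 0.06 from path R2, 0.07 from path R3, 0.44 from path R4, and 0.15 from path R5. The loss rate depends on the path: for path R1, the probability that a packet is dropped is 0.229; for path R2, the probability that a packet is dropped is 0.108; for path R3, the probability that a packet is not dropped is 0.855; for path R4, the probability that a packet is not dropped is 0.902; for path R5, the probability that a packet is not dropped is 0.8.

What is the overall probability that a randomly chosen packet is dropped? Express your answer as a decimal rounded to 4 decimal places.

P(L) ≈ 0.1539

P(L|R3) = 1 − 0.855 = 0.145.
P(L|R4) = 1 − 0.902 = 0.098.
P(L|R5) = 1 − 0.8 = 0.2.
Using total probability over the partition,
P(L) = P(L|R1)·P(R1) + P(L|R2)·P(R2) + P(L|R3)·P(R3) + P(L|R4)·P(R4) + P(L|R5)·P(R5)
      = 0.229·0.28 + 0.108·0.06 + 0.145·0.07 + 0.098·0.44 + 0.2·0.15
      = 0.06412 + 0.00648 + 0.01015 + 0.04312 + 0.03 = 0.15387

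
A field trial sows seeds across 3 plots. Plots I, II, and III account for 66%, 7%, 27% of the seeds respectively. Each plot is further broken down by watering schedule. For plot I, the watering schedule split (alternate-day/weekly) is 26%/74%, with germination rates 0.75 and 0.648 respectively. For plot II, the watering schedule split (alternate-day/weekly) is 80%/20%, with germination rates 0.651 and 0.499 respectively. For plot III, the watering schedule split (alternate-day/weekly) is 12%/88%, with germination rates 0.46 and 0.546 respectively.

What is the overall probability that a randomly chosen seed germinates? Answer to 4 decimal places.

P(G|I) = 0.26·0.75 + 0.74·0.648 = 0.195 + 0.47952 = 0.67452
P(G|II) = 0.8·0.651 + 0.2·0.499 = 0.5208 + 0.0998 = 0.6206
P(G|III) = 0.12·0.46 + 0.88·0.546 = 0.0552 + 0.48048 = 0.53568
Then overall,
P(G) = 0.66·0.67452 + 0.07·0.6206 + 0.27·0.53568
      = 0.4451832 + 0.043442 + 0.1446336 = 0.6332588

0.6333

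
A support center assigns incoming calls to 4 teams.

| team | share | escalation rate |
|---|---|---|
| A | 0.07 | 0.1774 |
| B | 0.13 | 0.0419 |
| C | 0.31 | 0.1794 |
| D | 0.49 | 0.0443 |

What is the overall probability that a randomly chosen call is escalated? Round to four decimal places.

P(E) = P(E|A)·P(A) + P(E|B)·P(B) + P(E|C)·P(C) + P(E|D)·P(D)
      = 0.1774·0.07 + 0.0419·0.13 + 0.1794·0.31 + 0.0443·0.49
      = 0.012418 + 0.005447 + 0.055614 + 0.021707 = 0.095186

0.0952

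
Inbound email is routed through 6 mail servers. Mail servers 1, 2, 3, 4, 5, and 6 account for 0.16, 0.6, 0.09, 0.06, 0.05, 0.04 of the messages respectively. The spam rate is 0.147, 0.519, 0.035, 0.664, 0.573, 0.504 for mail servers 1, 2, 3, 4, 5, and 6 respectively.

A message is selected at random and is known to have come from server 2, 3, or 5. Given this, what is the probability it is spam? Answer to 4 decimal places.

Let J = {2, 3, 5}.
P(J) = 0.6 + 0.09 + 0.05 = 0.74.
P(S ∩ J) = 0.519·0.6 + 0.035·0.09 + 0.573·0.05 = 0.3114 + 0.00315 + 0.02865 = 0.3432.
P(S | J) = 0.3432 / 0.74 = 0.463784…

0.4638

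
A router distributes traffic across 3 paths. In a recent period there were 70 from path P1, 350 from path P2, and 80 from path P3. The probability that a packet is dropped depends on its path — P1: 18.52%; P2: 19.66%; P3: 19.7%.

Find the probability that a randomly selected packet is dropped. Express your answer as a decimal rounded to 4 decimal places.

Total: 70 + 350 + 80 = 500.
P(P1) = 70/500 = 0.14. P(P2) = 350/500 = 0.7. P(P3) = 80/500 = 0.16.
P(L) = P(L|P1)·P(P1) + P(L|P2)·P(P2) + P(L|P3)·P(P3)
      = 0.1852·0.14 + 0.1966·0.7 + 0.197·0.16
      = 0.025928 + 0.13762 + 0.03152 = 0.195068

P(L) ≈ 0.1951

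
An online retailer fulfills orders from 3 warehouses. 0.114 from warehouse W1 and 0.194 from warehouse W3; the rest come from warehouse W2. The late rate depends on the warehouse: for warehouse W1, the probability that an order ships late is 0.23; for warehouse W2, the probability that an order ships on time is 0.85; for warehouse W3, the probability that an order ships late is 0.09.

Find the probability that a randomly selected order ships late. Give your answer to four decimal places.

P(W2) = 1 − (0.114 + 0.194) = 0.692.
P(L|W2) = 1 − 0.85 = 0.15.
P(L) = P(L|W1)·P(W1) + P(L|W2)·P(W2) + P(L|W3)·P(W3)
      = 0.23·0.114 + 0.15·0.692 + 0.09·0.194
      = 0.02622 + 0.1038 + 0.01746 = 0.14748

P(L) ≈ 0.1475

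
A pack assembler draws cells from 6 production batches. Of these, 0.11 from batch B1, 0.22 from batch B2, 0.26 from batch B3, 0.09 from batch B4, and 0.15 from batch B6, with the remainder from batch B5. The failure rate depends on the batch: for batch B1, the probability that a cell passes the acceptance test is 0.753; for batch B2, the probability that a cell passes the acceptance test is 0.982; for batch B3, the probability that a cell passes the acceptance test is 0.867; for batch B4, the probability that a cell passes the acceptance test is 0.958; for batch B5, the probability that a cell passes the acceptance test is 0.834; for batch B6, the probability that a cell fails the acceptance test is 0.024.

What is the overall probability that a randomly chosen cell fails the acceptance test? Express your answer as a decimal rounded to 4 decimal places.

P(B5) = 1 − (0.11 + 0.22 + 0.26 + 0.09 + 0.15) = 0.17.
P(F|B1) = 1 − 0.753 = 0.247.
P(F|B2) = 1 − 0.982 = 0.018.
P(F|B3) = 1 − 0.867 = 0.133.
P(F|B4) = 1 − 0.958 = 0.042.
P(F|B5) = 1 − 0.834 = 0.166.
P(F) = P(F|B1)·P(B1) + P(F|B2)·P(B2) + P(F|B3)·P(B3) + P(F|B4)·P(B4) + P(F|B5)·P(B5) + P(F|B6)·P(B6)
      = 0.247·0.11 + 0.018·0.22 + 0.133·0.26 + 0.042·0.09 + 0.166·0.17 + 0.024·0.15
      = 0.02717 + 0.00396 + 0.03458 + 0.00378 + 0.02822 + 0.0036 = 0.10131

0.1013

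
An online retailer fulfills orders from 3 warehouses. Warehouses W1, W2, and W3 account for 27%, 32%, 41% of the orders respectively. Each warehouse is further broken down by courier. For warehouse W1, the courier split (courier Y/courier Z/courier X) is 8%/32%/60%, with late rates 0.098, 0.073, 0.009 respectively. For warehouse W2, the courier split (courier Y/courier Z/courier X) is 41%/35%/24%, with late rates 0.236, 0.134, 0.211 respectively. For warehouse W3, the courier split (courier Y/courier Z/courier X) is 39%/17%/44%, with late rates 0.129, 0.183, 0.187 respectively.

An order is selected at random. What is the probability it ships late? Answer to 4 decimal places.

0.1392

P(L|W1) = 0.08·0.098 + 0.32·0.073 + 0.6·0.009 = 0.00784 + 0.02336 + 0.0054 = 0.0366
P(L|W2) = 0.41·0.236 + 0.35·0.134 + 0.24·0.211 = 0.09676 + 0.0469 + 0.05064 = 0.1943
P(L|W3) = 0.39·0.129 + 0.17·0.183 + 0.44·0.187 = 0.05031 + 0.03111 + 0.08228 = 0.1637
Then overall,
P(L) = 0.27·0.0366 + 0.32·0.1943 + 0.41·0.1637
      = 0.009882 + 0.062176 + 0.067117 = 0.139175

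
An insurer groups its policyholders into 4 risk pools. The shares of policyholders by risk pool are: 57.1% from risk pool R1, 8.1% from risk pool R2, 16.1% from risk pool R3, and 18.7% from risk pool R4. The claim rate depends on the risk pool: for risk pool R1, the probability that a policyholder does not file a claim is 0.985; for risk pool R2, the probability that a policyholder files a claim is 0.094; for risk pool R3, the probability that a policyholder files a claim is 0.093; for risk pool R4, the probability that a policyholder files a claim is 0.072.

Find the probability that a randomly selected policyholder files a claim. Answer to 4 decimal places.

0.0446

P(C|R1) = 1 − 0.985 = 0.015.
By the law of total probability,
P(C) = P(C|R1)·P(R1) + P(C|R2)·P(R2) + P(C|R3)·P(R3) + P(C|R4)·P(R4)
      = 0.015·0.571 + 0.094·0.081 + 0.093·0.161 + 0.072·0.187
      = 0.008565 + 0.007614 + 0.014973 + 0.013464 = 0.044616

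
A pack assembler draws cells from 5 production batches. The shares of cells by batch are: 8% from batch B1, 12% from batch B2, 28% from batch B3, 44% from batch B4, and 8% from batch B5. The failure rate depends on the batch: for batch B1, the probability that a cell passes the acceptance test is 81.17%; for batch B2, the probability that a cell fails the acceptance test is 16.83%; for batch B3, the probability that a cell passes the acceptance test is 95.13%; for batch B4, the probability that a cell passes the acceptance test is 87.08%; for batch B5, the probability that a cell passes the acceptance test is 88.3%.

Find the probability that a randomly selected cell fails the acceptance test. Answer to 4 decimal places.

P(F|B1) = 1 − 0.8117 = 0.1883.
P(F|B3) = 1 − 0.9513 = 0.0487.
P(F|B4) = 1 − 0.8708 = 0.1292.
P(F|B5) = 1 − 0.883 = 0.117.
P(F) = P(F|B1)·P(B1) + P(F|B2)·P(B2) + P(F|B3)·P(B3) + P(F|B4)·P(B4) + P(F|B5)·P(B5)
      = 0.1883·0.08 + 0.1683·0.12 + 0.0487·0.28 + 0.1292·0.44 + 0.117·0.08
      = 0.015064 + 0.020196 + 0.013636 + 0.056848 + 0.00936 = 0.115104

0.1151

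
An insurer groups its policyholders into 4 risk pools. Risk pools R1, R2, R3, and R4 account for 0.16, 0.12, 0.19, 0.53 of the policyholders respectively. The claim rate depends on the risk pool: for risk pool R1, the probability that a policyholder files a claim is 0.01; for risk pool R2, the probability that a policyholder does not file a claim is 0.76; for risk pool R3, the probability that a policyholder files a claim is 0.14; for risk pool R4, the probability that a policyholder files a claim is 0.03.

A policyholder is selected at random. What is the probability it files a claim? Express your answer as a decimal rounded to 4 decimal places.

P(C|R2) = 1 − 0.76 = 0.24.
Using total probability over the partition,
P(C) = P(C|R1)·P(R1) + P(C|R2)·P(R2) + P(C|R3)·P(R3) + P(C|R4)·P(R4)
      = 0.01·0.16 + 0.24·0.12 + 0.14·0.19 + 0.03·0.53
      = 0.0016 + 0.0288 + 0.0266 + 0.0159 = 0.0729

P(C) ≈ 0.0729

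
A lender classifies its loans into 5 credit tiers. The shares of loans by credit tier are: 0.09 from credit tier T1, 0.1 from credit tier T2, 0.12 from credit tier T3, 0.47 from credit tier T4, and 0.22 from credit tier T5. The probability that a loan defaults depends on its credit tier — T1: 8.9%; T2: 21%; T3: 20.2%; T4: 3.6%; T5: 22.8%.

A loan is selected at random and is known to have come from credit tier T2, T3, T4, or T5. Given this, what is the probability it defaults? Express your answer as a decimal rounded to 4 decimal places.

Let S = {T2, T3, T4, T5}.
P(S) = 0.1 + 0.12 + 0.47 + 0.22 = 0.91.
P(D ∩ S) = 0.21·0.1 + 0.202·0.12 + 0.036·0.47 + 0.228·0.22 = 0.021 + 0.02424 + 0.01692 + 0.05016 = 0.11232.
P(D | S) = 0.11232 / 0.91 = 0.123429…

P(D|S) ≈ 0.1234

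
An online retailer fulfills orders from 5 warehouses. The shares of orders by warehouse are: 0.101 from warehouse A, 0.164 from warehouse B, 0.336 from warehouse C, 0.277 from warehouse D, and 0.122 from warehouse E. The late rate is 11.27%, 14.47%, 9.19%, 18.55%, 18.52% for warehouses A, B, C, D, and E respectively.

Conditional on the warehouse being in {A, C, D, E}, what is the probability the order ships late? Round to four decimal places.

0.1390

Let S = {A, C, D, E}.
P(S) = 0.101 + 0.336 + 0.277 + 0.122 = 0.836.
P(L ∩ S) = 0.1127·0.101 + 0.0919·0.336 + 0.1855·0.277 + 0.1852·0.122 = 0.0113827 + 0.0308784 + 0.0513835 + 0.0225944 = 0.116239.
P(L | S) = 0.116239 / 0.836 = 0.139042…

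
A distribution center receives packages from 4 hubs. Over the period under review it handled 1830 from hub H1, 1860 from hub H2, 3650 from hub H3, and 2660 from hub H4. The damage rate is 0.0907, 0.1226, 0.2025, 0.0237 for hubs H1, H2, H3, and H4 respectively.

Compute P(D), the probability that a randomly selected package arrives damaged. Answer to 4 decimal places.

Total: 1830 + 1860 + 3650 + 2660 = 10000.
P(H1) = 1830/10000 = 0.183. P(H2) = 1860/10000 = 0.186. P(H3) = 3650/10000 = 0.365. P(H4) = 2660/10000 = 0.266.
P(D) = P(D|H1)·P(H1) + P(D|H2)·P(H2) + P(D|H3)·P(H3) + P(D|H4)·P(H4)
      = 0.0907·0.183 + 0.1226·0.186 + 0.2025·0.365 + 0.0237·0.266
      = 0.0165981 + 0.0228036 + 0.0739125 + 0.0063042 = 0.1196184

P(D) ≈ 0.1196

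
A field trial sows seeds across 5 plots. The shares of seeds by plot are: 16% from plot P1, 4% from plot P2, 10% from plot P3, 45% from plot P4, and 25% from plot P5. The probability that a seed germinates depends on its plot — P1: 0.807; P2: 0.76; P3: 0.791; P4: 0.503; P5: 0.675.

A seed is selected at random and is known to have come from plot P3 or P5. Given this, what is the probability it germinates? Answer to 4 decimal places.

0.7081

Let S = {P3, P5}.
P(S) = 0.1 + 0.25 = 0.35.
P(G ∩ S) = 0.791·0.1 + 0.675·0.25 = 0.0791 + 0.16875 = 0.24785.
P(G | S) = 0.24785 / 0.35 = 0.708143…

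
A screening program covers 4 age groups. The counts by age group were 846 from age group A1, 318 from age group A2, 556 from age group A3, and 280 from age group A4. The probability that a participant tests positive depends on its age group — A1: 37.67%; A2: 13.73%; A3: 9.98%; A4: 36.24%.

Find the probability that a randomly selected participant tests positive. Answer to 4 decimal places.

P(T) ≈ 0.2597

Total: 846 + 318 + 556 + 280 = 2000.
P(A1) = 846/2000 = 0.423. P(A2) = 318/2000 = 0.159. P(A3) = 556/2000 = 0.278. P(A4) = 280/2000 = 0.14.
P(T) = P(T|A1)·P(A1) + P(T|A2)·P(A2) + P(T|A3)·P(A3) + P(T|A4)·P(A4)
      = 0.3767·0.423 + 0.1373·0.159 + 0.0998·0.278 + 0.3624·0.14
      = 0.1593441 + 0.0218307 + 0.0277444 + 0.050736 = 0.2596552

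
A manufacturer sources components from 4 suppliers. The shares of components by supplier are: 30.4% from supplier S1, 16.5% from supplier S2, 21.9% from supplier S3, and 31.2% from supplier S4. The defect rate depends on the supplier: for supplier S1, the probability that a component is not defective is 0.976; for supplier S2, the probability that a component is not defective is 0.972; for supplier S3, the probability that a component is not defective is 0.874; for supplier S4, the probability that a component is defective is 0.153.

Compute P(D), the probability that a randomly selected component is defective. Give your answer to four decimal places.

P(D|S1) = 1 − 0.976 = 0.024.
P(D|S2) = 1 − 0.972 = 0.028.
P(D|S3) = 1 − 0.874 = 0.126.
By the law of total probability,
P(D) = P(D|S1)·P(S1) + P(D|S2)·P(S2) + P(D|S3)·P(S3) + P(D|S4)·P(S4)
      = 0.024·0.304 + 0.028·0.165 + 0.126·0.219 + 0.153·0.312
      = 0.007296 + 0.00462 + 0.027594 + 0.047736 = 0.087246

0.0872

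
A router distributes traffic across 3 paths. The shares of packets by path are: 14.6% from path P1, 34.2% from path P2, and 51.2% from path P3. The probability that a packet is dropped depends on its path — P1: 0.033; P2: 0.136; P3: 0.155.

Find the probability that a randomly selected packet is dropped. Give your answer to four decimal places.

Summing over the partition,
P(L) = P(L|P1)·P(P1) + P(L|P2)·P(P2) + P(L|P3)·P(P3)
      = 0.033·0.146 + 0.136·0.342 + 0.155·0.512
      = 0.004818 + 0.046512 + 0.07936 = 0.13069

P(L) ≈ 0.1307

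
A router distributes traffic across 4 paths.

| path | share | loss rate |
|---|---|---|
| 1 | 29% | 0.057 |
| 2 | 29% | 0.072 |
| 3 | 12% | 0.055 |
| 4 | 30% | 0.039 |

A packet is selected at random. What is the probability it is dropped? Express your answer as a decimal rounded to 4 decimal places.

P(L) = P(L|1)·P(1) + P(L|2)·P(2) + P(L|3)·P(3) + P(L|4)·P(4)
      = 0.057·0.29 + 0.072·0.29 + 0.055·0.12 + 0.039·0.3
      = 0.01653 + 0.02088 + 0.0066 + 0.0117 = 0.05571

0.0557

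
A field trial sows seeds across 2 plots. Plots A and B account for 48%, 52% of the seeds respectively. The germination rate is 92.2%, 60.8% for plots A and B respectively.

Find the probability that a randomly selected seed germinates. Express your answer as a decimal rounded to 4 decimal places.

P(G) = P(G|A)·P(A) + P(G|B)·P(B)
      = 0.922·0.48 + 0.608·0.52
      = 0.44256 + 0.31616 = 0.75872

0.7587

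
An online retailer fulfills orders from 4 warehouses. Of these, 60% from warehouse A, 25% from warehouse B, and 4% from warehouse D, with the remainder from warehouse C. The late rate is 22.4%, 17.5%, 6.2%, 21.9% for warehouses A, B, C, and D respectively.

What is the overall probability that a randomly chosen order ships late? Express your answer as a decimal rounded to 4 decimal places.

P(C) = 1 − (0.6 + 0.25 + 0.04) = 0.11.
P(L) = P(L|A)·P(A) + P(L|B)·P(B) + P(L|C)·P(C) + P(L|D)·P(D)
      = 0.224·0.6 + 0.175·0.25 + 0.062·0.11 + 0.219·0.04
      = 0.1344 + 0.04375 + 0.00682 + 0.00876 = 0.19373

0.1937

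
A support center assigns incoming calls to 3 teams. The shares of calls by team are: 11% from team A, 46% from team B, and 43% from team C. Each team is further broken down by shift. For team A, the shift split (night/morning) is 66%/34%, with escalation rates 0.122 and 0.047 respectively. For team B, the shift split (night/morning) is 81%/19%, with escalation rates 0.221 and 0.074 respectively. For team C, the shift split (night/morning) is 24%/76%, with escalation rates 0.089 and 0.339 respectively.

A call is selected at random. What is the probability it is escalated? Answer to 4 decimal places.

P(E|A) = 0.66·0.122 + 0.34·0.047 = 0.08052 + 0.01598 = 0.0965
P(E|B) = 0.81·0.221 + 0.19·0.074 = 0.17901 + 0.01406 = 0.19307
P(E|C) = 0.24·0.089 + 0.76·0.339 = 0.02136 + 0.25764 = 0.279
Then overall,
P(E) = 0.11·0.0965 + 0.46·0.19307 + 0.43·0.279
      = 0.010615 + 0.0888122 + 0.11997 = 0.2193972

0.2194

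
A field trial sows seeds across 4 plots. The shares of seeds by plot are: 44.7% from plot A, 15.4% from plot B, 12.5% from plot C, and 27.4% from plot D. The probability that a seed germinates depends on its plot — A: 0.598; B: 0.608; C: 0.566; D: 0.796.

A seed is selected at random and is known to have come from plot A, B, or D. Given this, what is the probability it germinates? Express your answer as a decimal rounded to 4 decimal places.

P(G|S) ≈ 0.6618

Let S = {A, B, D}.
P(S) = 0.447 + 0.154 + 0.274 = 0.875.
P(G ∩ S) = 0.598·0.447 + 0.608·0.154 + 0.796·0.274 = 0.267306 + 0.093632 + 0.218104 = 0.579042.
P(G | S) = 0.579042 / 0.875 = 0.661762…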